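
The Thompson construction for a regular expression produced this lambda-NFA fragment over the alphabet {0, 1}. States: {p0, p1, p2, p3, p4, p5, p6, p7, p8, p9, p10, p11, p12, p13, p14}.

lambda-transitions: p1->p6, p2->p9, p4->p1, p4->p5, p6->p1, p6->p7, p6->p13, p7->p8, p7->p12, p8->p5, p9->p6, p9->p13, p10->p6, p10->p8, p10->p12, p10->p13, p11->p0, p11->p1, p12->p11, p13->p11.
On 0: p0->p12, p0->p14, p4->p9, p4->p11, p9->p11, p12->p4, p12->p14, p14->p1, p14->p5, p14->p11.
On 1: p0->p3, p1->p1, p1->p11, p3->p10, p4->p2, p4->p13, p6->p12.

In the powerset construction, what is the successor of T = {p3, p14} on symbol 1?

p3 on 1 → {p10}.
No 1-transition from p14.
Union after reading 1: {p10}.
Now take the lambda-closure:
From p10 via lambda: add p6, p8, p12, p13.
From p6 via lambda: add p1, p7.
From p8 via lambda: add p5.
From p12 via lambda: add p11.
From p11 via lambda: add p0.
No new states can be added; the closed set is {p0, p1, p5, p6, p7, p8, p10, p11, p12, p13}.

{p0, p1, p5, p6, p7, p8, p10, p11, p12, p13}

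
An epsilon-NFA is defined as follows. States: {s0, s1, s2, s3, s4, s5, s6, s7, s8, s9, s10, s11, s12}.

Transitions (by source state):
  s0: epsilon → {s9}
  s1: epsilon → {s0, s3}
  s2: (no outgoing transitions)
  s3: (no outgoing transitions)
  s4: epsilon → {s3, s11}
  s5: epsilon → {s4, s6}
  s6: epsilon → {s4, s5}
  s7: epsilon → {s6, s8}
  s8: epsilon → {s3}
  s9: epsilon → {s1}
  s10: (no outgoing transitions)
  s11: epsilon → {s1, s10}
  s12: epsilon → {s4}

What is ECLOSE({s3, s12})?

Start with {s3, s12}.
From s12 via epsilon: add s4.
From s4 via epsilon: add s11.
From s11 via epsilon: add s1, s10.
From s1 via epsilon: add s0.
From s0 via epsilon: add s9.
No new states can be added; the closed set is {s0, s1, s3, s4, s9, s10, s11, s12}.

{s0, s1, s3, s4, s9, s10, s11, s12}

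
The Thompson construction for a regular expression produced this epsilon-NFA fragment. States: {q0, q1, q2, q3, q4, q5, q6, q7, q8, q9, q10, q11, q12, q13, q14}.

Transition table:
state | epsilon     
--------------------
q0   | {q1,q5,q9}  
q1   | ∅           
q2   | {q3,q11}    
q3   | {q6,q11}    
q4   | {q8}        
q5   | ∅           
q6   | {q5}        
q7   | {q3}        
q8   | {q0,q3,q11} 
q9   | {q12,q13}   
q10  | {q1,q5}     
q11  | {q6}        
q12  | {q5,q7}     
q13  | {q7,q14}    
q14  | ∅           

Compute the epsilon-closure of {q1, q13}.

{q1, q3, q5, q6, q7, q11, q13, q14}

Start with {q1, q13}.
From q13 via epsilon: add q7, q14.
From q7 via epsilon: add q3.
From q3 via epsilon: add q6, q11.
From q6 via epsilon: add q5.
No new states can be added; the closed set is {q1, q3, q5, q6, q7, q11, q13, q14}.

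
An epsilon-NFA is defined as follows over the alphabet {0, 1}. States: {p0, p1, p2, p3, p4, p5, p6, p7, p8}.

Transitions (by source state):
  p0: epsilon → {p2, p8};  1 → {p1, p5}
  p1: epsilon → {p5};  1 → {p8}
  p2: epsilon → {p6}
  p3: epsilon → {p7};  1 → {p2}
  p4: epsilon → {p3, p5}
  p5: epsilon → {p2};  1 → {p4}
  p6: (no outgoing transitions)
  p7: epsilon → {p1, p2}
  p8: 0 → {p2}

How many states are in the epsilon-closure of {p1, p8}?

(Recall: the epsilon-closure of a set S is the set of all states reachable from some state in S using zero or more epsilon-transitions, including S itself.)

Start with {p1, p8}.
From p1 via epsilon: add p5.
From p5 via epsilon: add p2.
From p2 via epsilon: add p6.
epsilon-closure = {p1, p2, p5, p6, p8}, which has 5 states.

5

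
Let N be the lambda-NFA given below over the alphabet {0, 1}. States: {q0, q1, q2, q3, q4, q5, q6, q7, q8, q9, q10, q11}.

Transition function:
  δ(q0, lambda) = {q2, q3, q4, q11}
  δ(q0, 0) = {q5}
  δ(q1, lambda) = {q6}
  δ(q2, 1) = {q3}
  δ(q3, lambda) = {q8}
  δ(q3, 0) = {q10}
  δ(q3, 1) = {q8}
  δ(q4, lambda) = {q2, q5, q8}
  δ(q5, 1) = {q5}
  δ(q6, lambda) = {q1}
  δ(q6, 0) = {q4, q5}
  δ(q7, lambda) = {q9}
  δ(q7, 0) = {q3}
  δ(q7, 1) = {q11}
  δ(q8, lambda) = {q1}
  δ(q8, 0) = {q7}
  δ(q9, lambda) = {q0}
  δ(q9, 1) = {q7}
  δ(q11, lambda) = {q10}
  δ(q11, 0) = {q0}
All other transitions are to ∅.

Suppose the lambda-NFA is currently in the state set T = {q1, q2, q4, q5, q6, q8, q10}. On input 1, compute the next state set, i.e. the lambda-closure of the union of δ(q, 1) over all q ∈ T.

q2 on 1 → {q3}.
q5 on 1 → {q5}.
No 1-transition from q1, q4, q6, q8, q10.
Union after reading 1: {q3, q5}.
Now take the lambda-closure:
From q3 via lambda: add q8.
From q8 via lambda: add q1.
From q1 via lambda: add q6.
No new states can be added; the closed set is {q1, q3, q5, q6, q8}.

{q1, q3, q5, q6, q8}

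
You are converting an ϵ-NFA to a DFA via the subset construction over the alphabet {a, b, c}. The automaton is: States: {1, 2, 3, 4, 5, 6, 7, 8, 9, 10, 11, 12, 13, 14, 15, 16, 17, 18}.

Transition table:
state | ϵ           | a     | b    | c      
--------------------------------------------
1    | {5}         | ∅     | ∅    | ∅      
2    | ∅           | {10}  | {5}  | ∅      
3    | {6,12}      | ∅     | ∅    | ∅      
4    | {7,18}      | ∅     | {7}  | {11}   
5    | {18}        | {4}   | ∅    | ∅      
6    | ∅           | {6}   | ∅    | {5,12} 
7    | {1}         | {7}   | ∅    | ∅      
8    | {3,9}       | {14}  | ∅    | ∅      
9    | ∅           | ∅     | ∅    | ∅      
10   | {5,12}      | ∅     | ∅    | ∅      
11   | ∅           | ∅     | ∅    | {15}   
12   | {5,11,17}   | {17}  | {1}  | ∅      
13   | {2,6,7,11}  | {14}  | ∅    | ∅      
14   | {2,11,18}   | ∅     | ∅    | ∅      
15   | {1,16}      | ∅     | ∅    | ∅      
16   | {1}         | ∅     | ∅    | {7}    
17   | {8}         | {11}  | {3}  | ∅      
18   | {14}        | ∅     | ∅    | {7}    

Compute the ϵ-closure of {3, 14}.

{2, 3, 5, 6, 8, 9, 11, 12, 14, 17, 18}

Start with {3, 14}.
From 3 via ϵ: add 6, 12.
From 14 via ϵ: add 2, 11, 18.
From 12 via ϵ: add 5, 17.
From 17 via ϵ: add 8.
From 8 via ϵ: add 9.
No new states can be added; the closed set is {2, 3, 5, 6, 8, 9, 11, 12, 14, 17, 18}.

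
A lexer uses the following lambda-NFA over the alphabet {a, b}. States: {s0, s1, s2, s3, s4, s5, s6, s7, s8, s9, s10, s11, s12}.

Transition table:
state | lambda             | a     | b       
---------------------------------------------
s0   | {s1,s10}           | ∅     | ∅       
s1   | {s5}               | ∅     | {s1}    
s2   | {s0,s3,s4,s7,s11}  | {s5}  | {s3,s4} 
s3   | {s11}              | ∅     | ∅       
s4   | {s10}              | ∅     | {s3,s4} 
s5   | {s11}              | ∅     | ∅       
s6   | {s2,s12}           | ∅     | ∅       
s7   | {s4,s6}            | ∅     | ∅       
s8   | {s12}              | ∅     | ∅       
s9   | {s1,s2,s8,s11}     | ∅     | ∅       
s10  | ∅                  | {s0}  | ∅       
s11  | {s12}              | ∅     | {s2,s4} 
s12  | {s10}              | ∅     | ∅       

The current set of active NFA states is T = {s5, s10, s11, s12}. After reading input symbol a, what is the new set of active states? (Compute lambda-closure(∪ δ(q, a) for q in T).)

s10 on a → {s0}.
No a-transition from s5, s11, s12.
Union after reading a: {s0}.
Now take the lambda-closure:
From s0 via lambda: add s1, s10.
From s1 via lambda: add s5.
From s5 via lambda: add s11.
From s11 via lambda: add s12.
No new states can be added; the closed set is {s0, s1, s5, s10, s11, s12}.

{s0, s1, s5, s10, s11, s12}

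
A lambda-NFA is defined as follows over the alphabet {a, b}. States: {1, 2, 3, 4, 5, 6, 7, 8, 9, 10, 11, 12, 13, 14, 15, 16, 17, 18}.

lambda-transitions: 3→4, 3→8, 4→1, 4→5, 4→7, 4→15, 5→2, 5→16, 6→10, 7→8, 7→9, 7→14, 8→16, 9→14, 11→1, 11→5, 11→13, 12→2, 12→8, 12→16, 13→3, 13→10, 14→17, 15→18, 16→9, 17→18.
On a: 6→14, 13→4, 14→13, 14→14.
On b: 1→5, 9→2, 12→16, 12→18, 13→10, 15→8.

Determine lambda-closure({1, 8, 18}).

Start with {1, 8, 18}.
From 8 via lambda: add 16.
From 16 via lambda: add 9.
From 9 via lambda: add 14.
From 14 via lambda: add 17.
No new states can be added; the closed set is {1, 8, 9, 14, 16, 17, 18}.

{1, 8, 9, 14, 16, 17, 18}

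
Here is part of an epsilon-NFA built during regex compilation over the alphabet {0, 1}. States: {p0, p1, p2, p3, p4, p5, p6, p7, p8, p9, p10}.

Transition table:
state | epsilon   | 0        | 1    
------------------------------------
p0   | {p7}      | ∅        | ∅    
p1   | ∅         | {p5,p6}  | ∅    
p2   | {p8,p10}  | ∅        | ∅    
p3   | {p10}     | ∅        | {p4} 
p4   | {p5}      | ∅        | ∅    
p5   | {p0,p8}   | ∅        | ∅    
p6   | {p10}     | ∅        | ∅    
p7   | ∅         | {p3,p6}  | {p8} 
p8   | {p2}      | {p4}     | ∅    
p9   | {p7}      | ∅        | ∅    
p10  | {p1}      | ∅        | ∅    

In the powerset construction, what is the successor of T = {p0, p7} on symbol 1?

p7 on 1 → {p8}.
No 1-transition from p0.
Union after reading 1: {p8}.
Now take the epsilon-closure:
From p8 via epsilon: add p2.
From p2 via epsilon: add p10.
From p10 via epsilon: add p1.
No new states can be added; the closed set is {p1, p2, p8, p10}.

{p1, p2, p8, p10}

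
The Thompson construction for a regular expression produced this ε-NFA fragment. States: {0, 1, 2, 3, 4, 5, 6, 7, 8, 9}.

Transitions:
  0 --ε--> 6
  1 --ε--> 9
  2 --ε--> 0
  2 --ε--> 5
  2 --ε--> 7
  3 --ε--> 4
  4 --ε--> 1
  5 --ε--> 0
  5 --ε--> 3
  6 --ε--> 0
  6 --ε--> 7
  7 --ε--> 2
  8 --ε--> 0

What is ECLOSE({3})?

{1, 3, 4, 9}

Start with {3}.
From 3 via ε: add 4.
From 4 via ε: add 1.
From 1 via ε: add 9.
No new states can be added; the closed set is {1, 3, 4, 9}.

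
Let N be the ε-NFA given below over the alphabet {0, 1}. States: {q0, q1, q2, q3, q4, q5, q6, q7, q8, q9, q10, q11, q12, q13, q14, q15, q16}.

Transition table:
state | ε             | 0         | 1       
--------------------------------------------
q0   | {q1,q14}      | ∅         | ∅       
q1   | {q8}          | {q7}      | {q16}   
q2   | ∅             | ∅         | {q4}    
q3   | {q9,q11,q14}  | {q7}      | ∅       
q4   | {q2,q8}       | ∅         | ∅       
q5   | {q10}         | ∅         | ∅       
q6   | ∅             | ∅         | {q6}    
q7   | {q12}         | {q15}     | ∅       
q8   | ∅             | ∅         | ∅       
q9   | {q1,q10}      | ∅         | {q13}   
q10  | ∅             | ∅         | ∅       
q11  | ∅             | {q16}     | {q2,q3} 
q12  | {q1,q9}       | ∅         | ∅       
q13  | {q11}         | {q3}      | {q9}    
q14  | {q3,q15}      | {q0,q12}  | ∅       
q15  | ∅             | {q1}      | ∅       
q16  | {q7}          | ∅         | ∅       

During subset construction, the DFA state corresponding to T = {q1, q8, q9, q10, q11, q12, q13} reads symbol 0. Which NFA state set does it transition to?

{q1, q3, q7, q8, q9, q10, q11, q12, q14, q15, q16}

q1 on 0 → {q7}.
q11 on 0 → {q16}.
q13 on 0 → {q3}.
No 0-transition from q8, q9, q10, q12.
Union after reading 0: {q3, q7, q16}.
Now take the ε-closure:
From q3 via ε: add q9, q11, q14.
From q7 via ε: add q12.
From q9 via ε: add q1, q10.
From q14 via ε: add q15.
From q1 via ε: add q8.
No new states can be added; the closed set is {q1, q3, q7, q8, q9, q10, q11, q12, q14, q15, q16}.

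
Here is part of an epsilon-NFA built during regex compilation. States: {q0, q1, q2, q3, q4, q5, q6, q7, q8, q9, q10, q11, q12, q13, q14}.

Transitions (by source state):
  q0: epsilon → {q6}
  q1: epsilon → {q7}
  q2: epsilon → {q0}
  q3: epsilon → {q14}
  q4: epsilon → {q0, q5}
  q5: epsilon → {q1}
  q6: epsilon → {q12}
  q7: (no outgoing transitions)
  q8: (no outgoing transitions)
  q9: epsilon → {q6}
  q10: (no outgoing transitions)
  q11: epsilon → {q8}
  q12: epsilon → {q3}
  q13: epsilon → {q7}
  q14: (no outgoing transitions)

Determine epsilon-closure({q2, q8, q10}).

{q0, q2, q3, q6, q8, q10, q12, q14}

Start with {q2, q8, q10}.
From q2 via epsilon: add q0.
From q0 via epsilon: add q6.
From q6 via epsilon: add q12.
From q12 via epsilon: add q3.
From q3 via epsilon: add q14.
No new states can be added; the closed set is {q0, q2, q3, q6, q8, q10, q12, q14}.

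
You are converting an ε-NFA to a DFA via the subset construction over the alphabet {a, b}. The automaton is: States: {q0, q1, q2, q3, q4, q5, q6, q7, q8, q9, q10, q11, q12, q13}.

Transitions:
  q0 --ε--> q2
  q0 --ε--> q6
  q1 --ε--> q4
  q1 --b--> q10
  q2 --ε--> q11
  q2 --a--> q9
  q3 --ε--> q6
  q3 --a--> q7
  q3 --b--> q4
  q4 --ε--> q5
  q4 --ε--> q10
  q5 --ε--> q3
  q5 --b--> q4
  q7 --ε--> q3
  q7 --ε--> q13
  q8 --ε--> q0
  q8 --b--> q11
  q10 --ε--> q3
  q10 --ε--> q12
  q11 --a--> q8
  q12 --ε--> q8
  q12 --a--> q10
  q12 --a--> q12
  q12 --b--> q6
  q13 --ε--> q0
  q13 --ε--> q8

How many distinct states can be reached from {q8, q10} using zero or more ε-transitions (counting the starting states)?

Start with {q8, q10}.
From q8 via ε: add q0.
From q10 via ε: add q3, q12.
From q0 via ε: add q2, q6.
From q2 via ε: add q11.
ε-closure = {q0, q2, q3, q6, q8, q10, q11, q12}, which has 8 states.

8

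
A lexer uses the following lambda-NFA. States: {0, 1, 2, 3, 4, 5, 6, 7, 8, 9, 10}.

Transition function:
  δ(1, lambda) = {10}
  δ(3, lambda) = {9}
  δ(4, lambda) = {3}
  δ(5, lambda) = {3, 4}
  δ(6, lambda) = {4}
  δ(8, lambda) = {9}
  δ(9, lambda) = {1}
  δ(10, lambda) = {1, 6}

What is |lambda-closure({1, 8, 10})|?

Start with {1, 8, 10}.
From 8 via lambda: add 9.
From 10 via lambda: add 6.
From 6 via lambda: add 4.
From 4 via lambda: add 3.
lambda-closure = {1, 3, 4, 6, 8, 9, 10}, which has 7 states.

7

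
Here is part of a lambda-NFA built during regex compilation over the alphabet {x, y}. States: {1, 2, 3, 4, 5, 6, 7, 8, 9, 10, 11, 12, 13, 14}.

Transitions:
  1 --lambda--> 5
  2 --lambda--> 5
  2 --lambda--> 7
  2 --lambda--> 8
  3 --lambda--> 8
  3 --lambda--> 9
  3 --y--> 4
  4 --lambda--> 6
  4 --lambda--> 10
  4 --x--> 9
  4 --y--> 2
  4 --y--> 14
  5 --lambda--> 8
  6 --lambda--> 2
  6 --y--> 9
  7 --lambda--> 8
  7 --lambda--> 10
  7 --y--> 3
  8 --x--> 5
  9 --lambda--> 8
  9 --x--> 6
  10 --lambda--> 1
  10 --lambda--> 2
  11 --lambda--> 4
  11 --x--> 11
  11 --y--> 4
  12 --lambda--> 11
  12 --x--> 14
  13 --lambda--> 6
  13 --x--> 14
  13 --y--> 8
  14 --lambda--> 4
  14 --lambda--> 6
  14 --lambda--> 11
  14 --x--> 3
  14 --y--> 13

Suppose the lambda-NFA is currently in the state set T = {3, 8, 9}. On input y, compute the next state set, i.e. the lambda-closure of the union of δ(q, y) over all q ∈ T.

3 on y → {4}.
No y-transition from 8, 9.
Union after reading y: {4}.
Now take the lambda-closure:
From 4 via lambda: add 6, 10.
From 6 via lambda: add 2.
From 10 via lambda: add 1.
From 1 via lambda: add 5.
From 2 via lambda: add 7, 8.
No new states can be added; the closed set is {1, 2, 4, 5, 6, 7, 8, 10}.

{1, 2, 4, 5, 6, 7, 8, 10}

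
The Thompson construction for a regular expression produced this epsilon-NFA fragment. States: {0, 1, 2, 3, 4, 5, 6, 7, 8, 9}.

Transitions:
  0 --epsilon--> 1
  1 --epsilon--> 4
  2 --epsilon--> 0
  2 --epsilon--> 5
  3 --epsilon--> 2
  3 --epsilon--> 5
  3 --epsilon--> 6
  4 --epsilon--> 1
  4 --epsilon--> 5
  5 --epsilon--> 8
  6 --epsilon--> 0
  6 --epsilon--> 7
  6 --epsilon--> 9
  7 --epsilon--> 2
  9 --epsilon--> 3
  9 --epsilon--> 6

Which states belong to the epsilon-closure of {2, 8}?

Start with {2, 8}.
From 2 via epsilon: add 0, 5.
From 0 via epsilon: add 1.
From 1 via epsilon: add 4.
No new states can be added; the closed set is {0, 1, 2, 4, 5, 8}.

{0, 1, 2, 4, 5, 8}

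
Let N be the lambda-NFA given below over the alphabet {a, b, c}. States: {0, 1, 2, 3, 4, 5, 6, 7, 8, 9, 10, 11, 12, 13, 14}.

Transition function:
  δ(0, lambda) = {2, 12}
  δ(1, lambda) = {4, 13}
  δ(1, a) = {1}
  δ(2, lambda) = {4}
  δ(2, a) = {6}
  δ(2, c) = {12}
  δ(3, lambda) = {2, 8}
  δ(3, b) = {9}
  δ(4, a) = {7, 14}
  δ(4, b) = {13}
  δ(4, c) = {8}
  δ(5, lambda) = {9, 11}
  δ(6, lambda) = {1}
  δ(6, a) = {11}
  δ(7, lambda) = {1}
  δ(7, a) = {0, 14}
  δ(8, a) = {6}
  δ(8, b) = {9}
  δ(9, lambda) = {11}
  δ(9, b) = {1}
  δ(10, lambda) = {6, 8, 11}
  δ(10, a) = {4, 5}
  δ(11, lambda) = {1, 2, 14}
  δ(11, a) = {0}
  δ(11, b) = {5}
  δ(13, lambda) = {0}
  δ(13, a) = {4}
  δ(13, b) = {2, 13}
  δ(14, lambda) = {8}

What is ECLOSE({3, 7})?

Start with {3, 7}.
From 3 via lambda: add 2, 8.
From 7 via lambda: add 1.
From 1 via lambda: add 4, 13.
From 13 via lambda: add 0.
From 0 via lambda: add 12.
No new states can be added; the closed set is {0, 1, 2, 3, 4, 7, 8, 12, 13}.

{0, 1, 2, 3, 4, 7, 8, 12, 13}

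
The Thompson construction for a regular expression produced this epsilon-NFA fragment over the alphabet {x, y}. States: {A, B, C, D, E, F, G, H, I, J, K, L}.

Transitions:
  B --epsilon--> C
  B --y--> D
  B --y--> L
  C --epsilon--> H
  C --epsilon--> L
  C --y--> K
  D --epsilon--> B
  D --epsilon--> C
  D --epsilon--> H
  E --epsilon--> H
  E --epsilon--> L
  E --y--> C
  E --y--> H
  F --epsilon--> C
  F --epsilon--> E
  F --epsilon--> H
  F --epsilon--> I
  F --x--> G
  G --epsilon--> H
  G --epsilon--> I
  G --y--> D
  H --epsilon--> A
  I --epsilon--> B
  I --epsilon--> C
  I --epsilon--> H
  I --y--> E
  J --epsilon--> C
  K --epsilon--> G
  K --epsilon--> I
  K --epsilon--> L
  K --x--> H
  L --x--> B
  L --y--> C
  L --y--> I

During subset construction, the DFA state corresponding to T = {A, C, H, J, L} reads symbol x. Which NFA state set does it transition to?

{A, B, C, H, L}

L on x → {B}.
No x-transition from A, C, H, J.
Union after reading x: {B}.
Now take the epsilon-closure:
From B via epsilon: add C.
From C via epsilon: add H, L.
From H via epsilon: add A.
No new states can be added; the closed set is {A, B, C, H, L}.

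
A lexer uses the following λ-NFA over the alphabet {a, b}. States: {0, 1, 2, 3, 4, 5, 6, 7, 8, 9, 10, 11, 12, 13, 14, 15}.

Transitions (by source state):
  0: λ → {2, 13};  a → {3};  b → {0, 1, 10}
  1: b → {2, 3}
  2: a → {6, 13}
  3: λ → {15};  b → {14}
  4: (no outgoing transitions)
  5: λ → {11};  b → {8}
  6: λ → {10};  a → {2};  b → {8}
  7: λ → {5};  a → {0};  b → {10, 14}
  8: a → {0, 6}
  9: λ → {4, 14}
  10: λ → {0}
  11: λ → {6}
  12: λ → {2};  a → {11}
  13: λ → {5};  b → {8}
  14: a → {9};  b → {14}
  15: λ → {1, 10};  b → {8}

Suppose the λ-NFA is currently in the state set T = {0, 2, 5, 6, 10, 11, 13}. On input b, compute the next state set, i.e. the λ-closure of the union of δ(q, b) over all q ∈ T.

{0, 1, 2, 5, 6, 8, 10, 11, 13}

0 on b → {0, 1, 10}.
5 on b → {8}.
6 on b → {8}.
13 on b → {8}.
No b-transition from 2, 10, 11.
Union after reading b: {0, 1, 8, 10}.
Now take the λ-closure:
From 0 via λ: add 2, 13.
From 13 via λ: add 5.
From 5 via λ: add 11.
From 11 via λ: add 6.
No new states can be added; the closed set is {0, 1, 2, 5, 6, 8, 10, 11, 13}.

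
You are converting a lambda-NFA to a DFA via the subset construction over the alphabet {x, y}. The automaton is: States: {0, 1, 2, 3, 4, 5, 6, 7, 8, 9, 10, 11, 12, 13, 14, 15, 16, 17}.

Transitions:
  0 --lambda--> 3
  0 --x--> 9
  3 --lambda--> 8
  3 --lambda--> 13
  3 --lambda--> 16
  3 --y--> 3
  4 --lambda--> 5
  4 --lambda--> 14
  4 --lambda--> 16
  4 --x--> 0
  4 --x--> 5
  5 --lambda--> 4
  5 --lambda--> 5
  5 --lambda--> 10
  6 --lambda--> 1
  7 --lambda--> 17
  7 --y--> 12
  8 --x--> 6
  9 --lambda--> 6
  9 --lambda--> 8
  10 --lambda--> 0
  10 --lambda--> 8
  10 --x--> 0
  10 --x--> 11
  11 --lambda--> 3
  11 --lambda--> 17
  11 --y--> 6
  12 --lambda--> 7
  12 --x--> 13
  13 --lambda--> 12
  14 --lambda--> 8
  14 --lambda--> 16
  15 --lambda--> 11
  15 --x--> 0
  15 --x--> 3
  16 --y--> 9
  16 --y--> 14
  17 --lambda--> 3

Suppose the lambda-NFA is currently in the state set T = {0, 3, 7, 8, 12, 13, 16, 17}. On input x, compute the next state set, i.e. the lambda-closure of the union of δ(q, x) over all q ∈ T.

{1, 3, 6, 7, 8, 9, 12, 13, 16, 17}

0 on x → {9}.
8 on x → {6}.
12 on x → {13}.
No x-transition from 3, 7, 13, 16, 17.
Union after reading x: {6, 9, 13}.
Now take the lambda-closure:
From 6 via lambda: add 1.
From 9 via lambda: add 8.
From 13 via lambda: add 12.
From 12 via lambda: add 7.
From 7 via lambda: add 17.
From 17 via lambda: add 3.
From 3 via lambda: add 16.
No new states can be added; the closed set is {1, 3, 6, 7, 8, 9, 12, 13, 16, 17}.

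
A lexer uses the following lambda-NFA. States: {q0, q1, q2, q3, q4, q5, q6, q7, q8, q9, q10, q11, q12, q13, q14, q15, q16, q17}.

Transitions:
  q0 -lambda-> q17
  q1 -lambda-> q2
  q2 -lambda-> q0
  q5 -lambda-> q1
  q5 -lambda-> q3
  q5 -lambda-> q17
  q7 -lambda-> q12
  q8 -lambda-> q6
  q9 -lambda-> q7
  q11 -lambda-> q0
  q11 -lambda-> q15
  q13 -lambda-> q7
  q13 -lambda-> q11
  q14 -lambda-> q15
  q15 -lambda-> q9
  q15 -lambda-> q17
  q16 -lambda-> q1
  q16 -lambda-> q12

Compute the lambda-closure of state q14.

{q7, q9, q12, q14, q15, q17}

Start with {q14}.
From q14 via lambda: add q15.
From q15 via lambda: add q9, q17.
From q9 via lambda: add q7.
From q7 via lambda: add q12.
No new states can be added; the closed set is {q7, q9, q12, q14, q15, q17}.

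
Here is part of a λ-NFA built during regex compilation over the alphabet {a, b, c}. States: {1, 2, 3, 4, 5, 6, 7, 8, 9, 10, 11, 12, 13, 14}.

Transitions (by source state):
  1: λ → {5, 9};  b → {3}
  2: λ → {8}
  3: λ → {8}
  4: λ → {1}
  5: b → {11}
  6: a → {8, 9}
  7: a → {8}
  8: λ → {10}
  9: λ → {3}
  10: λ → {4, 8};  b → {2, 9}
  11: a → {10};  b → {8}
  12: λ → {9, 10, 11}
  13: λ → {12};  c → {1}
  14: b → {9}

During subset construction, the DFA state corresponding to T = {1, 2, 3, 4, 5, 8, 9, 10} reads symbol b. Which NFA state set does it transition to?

1 on b → {3}.
5 on b → {11}.
10 on b → {2, 9}.
No b-transition from 2, 3, 4, 8, 9.
Union after reading b: {2, 3, 9, 11}.
Now take the λ-closure:
From 2 via λ: add 8.
From 8 via λ: add 10.
From 10 via λ: add 4.
From 4 via λ: add 1.
From 1 via λ: add 5.
No new states can be added; the closed set is {1, 2, 3, 4, 5, 8, 9, 10, 11}.

{1, 2, 3, 4, 5, 8, 9, 10, 11}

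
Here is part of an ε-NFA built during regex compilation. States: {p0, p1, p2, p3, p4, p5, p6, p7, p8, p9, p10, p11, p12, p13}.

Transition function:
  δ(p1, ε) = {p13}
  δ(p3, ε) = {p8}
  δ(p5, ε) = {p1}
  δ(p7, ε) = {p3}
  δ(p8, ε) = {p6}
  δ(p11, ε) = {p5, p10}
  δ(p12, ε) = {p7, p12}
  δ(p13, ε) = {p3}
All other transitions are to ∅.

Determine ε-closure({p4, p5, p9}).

{p1, p3, p4, p5, p6, p8, p9, p13}

Start with {p4, p5, p9}.
From p5 via ε: add p1.
From p1 via ε: add p13.
From p13 via ε: add p3.
From p3 via ε: add p8.
From p8 via ε: add p6.
No new states can be added; the closed set is {p1, p3, p4, p5, p6, p8, p9, p13}.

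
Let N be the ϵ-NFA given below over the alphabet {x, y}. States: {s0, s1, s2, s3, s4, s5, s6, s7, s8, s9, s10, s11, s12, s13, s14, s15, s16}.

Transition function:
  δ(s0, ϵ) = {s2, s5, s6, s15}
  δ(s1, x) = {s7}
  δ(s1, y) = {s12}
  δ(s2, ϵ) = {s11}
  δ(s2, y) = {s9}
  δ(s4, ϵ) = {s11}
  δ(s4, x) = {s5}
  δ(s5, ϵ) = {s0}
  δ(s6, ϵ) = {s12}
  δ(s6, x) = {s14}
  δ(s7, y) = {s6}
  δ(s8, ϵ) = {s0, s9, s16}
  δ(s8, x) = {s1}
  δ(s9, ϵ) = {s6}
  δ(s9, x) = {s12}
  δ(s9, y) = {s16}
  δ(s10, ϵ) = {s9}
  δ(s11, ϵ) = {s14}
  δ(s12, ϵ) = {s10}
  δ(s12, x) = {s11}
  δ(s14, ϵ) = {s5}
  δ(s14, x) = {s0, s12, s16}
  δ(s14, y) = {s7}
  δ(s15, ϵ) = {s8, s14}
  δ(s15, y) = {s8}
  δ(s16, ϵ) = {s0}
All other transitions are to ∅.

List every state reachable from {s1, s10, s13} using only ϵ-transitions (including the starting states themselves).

{s1, s6, s9, s10, s12, s13}

Start with {s1, s10, s13}.
From s10 via ϵ: add s9.
From s9 via ϵ: add s6.
From s6 via ϵ: add s12.
No new states can be added; the closed set is {s1, s6, s9, s10, s12, s13}.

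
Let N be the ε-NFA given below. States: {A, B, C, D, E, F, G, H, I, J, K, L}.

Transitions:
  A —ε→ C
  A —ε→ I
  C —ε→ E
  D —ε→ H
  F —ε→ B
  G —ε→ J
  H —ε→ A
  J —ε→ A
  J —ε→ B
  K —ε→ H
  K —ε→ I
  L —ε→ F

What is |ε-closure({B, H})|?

Start with {B, H}.
From H via ε: add A.
From A via ε: add C, I.
From C via ε: add E.
ε-closure = {A, B, C, E, H, I}, which has 6 states.

6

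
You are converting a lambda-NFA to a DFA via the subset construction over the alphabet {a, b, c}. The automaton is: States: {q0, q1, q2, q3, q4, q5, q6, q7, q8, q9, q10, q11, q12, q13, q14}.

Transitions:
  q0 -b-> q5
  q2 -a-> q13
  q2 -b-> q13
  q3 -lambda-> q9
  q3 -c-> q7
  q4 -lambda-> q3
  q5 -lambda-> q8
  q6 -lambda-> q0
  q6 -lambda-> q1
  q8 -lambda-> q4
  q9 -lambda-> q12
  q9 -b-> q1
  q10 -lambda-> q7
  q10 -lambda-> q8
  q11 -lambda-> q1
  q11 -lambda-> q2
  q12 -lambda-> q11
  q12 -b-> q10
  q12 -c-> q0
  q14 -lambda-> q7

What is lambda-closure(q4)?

Start with {q4}.
From q4 via lambda: add q3.
From q3 via lambda: add q9.
From q9 via lambda: add q12.
From q12 via lambda: add q11.
From q11 via lambda: add q1, q2.
No new states can be added; the closed set is {q1, q2, q3, q4, q9, q11, q12}.

{q1, q2, q3, q4, q9, q11, q12}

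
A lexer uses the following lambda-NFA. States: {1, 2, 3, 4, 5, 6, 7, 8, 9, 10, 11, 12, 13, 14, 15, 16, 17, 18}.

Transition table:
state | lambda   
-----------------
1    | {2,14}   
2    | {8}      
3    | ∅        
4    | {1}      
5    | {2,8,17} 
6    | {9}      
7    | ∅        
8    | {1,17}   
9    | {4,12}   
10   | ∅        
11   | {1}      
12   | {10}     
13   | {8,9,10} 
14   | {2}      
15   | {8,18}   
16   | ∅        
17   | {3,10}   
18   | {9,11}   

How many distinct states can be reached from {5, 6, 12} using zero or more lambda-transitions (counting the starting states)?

12

Start with {5, 6, 12}.
From 5 via lambda: add 2, 8, 17.
From 6 via lambda: add 9.
From 12 via lambda: add 10.
From 8 via lambda: add 1.
From 9 via lambda: add 4.
From 17 via lambda: add 3.
From 1 via lambda: add 14.
lambda-closure = {1, 2, 3, 4, 5, 6, 8, 9, 10, 12, 14, 17}, which has 12 states.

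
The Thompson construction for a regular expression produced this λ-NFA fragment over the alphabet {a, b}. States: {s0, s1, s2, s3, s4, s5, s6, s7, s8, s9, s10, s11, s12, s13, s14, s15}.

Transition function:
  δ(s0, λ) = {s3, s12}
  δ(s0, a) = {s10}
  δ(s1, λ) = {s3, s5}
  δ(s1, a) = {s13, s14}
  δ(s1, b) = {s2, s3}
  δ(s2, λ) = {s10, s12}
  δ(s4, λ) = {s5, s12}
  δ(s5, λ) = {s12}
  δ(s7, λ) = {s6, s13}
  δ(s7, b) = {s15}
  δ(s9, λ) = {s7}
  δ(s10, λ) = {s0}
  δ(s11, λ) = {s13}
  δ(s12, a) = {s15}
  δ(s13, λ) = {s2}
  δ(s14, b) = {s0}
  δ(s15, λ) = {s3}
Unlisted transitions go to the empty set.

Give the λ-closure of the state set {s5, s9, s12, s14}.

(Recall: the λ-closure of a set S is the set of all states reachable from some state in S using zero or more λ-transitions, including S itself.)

{s0, s2, s3, s5, s6, s7, s9, s10, s12, s13, s14}

Start with {s5, s9, s12, s14}.
From s9 via λ: add s7.
From s7 via λ: add s6, s13.
From s13 via λ: add s2.
From s2 via λ: add s10.
From s10 via λ: add s0.
From s0 via λ: add s3.
No new states can be added; the closed set is {s0, s2, s3, s5, s6, s7, s9, s10, s12, s13, s14}.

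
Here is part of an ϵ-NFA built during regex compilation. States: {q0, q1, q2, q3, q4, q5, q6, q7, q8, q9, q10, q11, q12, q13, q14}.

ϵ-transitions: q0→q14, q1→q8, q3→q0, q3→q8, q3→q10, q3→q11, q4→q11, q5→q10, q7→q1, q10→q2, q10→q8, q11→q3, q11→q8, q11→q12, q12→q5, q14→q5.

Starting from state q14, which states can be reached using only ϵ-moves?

{q2, q5, q8, q10, q14}

Start with {q14}.
From q14 via ϵ: add q5.
From q5 via ϵ: add q10.
From q10 via ϵ: add q2, q8.
No new states can be added; the closed set is {q2, q5, q8, q10, q14}.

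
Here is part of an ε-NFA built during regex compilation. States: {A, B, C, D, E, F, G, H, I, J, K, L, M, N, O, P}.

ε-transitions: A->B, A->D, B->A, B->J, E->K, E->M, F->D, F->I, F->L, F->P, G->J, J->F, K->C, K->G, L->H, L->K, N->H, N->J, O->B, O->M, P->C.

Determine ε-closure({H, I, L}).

{C, D, F, G, H, I, J, K, L, P}

Start with {H, I, L}.
From L via ε: add K.
From K via ε: add C, G.
From G via ε: add J.
From J via ε: add F.
From F via ε: add D, P.
No new states can be added; the closed set is {C, D, F, G, H, I, J, K, L, P}.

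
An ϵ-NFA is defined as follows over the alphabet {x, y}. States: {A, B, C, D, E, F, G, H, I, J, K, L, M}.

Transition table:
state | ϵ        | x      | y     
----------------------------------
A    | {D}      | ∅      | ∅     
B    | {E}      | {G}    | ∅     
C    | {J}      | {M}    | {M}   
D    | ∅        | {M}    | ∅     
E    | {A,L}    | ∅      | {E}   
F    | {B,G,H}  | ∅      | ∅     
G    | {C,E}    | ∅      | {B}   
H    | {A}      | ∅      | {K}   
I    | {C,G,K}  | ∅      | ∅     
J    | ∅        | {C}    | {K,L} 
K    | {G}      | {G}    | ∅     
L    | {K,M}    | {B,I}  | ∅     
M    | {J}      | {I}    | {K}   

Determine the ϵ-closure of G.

Start with {G}.
From G via ϵ: add C, E.
From C via ϵ: add J.
From E via ϵ: add A, L.
From A via ϵ: add D.
From L via ϵ: add K, M.
No new states can be added; the closed set is {A, C, D, E, G, J, K, L, M}.

{A, C, D, E, G, J, K, L, M}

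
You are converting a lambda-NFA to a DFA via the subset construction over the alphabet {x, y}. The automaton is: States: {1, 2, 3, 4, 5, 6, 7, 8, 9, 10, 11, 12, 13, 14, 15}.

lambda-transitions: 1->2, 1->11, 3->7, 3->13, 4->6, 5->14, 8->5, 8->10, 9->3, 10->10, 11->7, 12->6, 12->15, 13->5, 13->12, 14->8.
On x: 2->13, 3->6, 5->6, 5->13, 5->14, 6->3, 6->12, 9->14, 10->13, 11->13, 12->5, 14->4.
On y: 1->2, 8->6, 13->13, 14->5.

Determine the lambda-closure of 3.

Start with {3}.
From 3 via lambda: add 7, 13.
From 13 via lambda: add 5, 12.
From 5 via lambda: add 14.
From 12 via lambda: add 6, 15.
From 14 via lambda: add 8.
From 8 via lambda: add 10.
No new states can be added; the closed set is {3, 5, 6, 7, 8, 10, 12, 13, 14, 15}.

{3, 5, 6, 7, 8, 10, 12, 13, 14, 15}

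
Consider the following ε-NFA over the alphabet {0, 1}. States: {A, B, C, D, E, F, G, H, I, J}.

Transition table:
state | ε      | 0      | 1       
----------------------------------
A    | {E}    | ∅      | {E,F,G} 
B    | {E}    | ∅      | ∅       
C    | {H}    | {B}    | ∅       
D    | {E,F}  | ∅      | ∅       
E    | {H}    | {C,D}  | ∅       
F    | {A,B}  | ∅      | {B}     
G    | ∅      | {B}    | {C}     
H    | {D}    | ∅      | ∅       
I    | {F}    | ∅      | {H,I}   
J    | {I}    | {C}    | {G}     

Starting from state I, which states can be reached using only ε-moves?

{A, B, D, E, F, H, I}

Start with {I}.
From I via ε: add F.
From F via ε: add A, B.
From A via ε: add E.
From E via ε: add H.
From H via ε: add D.
No new states can be added; the closed set is {A, B, D, E, F, H, I}.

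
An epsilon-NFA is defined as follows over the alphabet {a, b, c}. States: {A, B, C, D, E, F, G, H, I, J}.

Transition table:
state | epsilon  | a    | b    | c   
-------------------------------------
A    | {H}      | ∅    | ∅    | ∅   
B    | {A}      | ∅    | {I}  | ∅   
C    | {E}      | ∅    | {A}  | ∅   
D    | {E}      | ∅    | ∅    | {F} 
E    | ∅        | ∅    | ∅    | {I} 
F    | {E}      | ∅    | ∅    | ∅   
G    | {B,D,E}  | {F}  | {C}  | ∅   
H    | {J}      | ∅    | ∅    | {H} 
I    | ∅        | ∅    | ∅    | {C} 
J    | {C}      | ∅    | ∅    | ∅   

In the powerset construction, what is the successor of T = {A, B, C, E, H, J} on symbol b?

{A, C, E, H, I, J}

B on b → {I}.
C on b → {A}.
No b-transition from A, E, H, J.
Union after reading b: {A, I}.
Now take the epsilon-closure:
From A via epsilon: add H.
From H via epsilon: add J.
From J via epsilon: add C.
From C via epsilon: add E.
No new states can be added; the closed set is {A, C, E, H, I, J}.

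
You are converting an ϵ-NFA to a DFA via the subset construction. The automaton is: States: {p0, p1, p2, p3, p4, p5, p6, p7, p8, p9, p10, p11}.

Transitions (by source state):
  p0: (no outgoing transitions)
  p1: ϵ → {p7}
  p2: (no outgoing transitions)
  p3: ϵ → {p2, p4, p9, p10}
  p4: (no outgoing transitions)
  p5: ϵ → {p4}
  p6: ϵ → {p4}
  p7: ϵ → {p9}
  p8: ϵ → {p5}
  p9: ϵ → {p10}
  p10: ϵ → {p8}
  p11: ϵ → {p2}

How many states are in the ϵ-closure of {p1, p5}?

7

Start with {p1, p5}.
From p1 via ϵ: add p7.
From p5 via ϵ: add p4.
From p7 via ϵ: add p9.
From p9 via ϵ: add p10.
From p10 via ϵ: add p8.
ϵ-closure = {p1, p4, p5, p7, p8, p9, p10}, which has 7 states.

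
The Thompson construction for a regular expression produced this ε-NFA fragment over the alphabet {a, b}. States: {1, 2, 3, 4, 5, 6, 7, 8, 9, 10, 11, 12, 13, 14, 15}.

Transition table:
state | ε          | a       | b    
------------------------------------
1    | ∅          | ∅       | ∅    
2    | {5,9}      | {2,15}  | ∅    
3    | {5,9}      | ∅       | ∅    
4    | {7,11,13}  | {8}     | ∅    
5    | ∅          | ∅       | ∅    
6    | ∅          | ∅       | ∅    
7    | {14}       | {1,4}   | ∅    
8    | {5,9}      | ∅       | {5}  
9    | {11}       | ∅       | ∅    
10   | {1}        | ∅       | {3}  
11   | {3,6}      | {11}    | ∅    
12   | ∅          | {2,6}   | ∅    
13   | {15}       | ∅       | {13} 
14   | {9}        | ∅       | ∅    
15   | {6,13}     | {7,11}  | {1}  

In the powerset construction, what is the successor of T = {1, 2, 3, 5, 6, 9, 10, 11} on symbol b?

{3, 5, 6, 9, 11}

10 on b → {3}.
No b-transition from 1, 2, 3, 5, 6, 9, 11.
Union after reading b: {3}.
Now take the ε-closure:
From 3 via ε: add 5, 9.
From 9 via ε: add 11.
From 11 via ε: add 6.
No new states can be added; the closed set is {3, 5, 6, 9, 11}.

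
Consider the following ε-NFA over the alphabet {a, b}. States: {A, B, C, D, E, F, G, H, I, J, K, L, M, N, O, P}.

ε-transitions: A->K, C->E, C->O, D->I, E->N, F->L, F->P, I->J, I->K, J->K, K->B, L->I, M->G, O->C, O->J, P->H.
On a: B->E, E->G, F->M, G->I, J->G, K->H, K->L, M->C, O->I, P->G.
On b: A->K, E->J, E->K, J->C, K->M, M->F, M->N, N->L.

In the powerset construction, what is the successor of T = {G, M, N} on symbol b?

{B, F, H, I, J, K, L, N, P}

M on b → {F, N}.
N on b → {L}.
No b-transition from G.
Union after reading b: {F, L, N}.
Now take the ε-closure:
From F via ε: add P.
From L via ε: add I.
From I via ε: add J, K.
From P via ε: add H.
From K via ε: add B.
No new states can be added; the closed set is {B, F, H, I, J, K, L, N, P}.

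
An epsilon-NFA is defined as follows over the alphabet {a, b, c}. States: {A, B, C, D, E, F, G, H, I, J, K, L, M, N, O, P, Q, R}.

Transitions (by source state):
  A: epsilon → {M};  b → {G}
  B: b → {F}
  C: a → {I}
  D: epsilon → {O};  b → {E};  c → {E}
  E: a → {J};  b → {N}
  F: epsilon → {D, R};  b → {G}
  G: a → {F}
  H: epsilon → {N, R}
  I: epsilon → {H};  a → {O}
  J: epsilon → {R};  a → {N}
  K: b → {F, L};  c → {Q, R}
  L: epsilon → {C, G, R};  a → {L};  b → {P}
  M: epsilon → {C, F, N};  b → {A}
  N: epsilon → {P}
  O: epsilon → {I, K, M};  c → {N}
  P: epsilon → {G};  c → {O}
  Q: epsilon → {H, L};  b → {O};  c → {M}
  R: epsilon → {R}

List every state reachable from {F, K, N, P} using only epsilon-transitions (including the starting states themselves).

Start with {F, K, N, P}.
From F via epsilon: add D, R.
From P via epsilon: add G.
From D via epsilon: add O.
From O via epsilon: add I, M.
From I via epsilon: add H.
From M via epsilon: add C.
No new states can be added; the closed set is {C, D, F, G, H, I, K, M, N, O, P, R}.

{C, D, F, G, H, I, K, M, N, O, P, R}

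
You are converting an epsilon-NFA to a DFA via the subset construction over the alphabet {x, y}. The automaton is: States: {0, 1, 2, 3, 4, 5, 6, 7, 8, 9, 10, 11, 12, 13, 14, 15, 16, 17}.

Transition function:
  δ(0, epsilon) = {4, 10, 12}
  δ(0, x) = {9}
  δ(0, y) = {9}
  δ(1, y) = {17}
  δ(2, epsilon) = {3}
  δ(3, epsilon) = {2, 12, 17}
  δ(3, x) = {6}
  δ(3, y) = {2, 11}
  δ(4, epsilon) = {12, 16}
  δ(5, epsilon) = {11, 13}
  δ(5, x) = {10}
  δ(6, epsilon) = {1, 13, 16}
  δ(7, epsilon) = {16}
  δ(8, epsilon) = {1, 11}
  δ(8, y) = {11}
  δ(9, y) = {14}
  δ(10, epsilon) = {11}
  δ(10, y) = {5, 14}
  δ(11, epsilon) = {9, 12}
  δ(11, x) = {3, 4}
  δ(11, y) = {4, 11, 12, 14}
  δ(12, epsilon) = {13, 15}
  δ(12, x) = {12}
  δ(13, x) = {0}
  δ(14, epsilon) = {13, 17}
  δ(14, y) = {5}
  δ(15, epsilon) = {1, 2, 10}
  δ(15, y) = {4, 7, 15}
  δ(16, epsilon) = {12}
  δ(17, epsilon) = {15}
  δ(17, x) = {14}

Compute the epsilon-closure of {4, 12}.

Start with {4, 12}.
From 4 via epsilon: add 16.
From 12 via epsilon: add 13, 15.
From 15 via epsilon: add 1, 2, 10.
From 2 via epsilon: add 3.
From 10 via epsilon: add 11.
From 3 via epsilon: add 17.
From 11 via epsilon: add 9.
No new states can be added; the closed set is {1, 2, 3, 4, 9, 10, 11, 12, 13, 15, 16, 17}.

{1, 2, 3, 4, 9, 10, 11, 12, 13, 15, 16, 17}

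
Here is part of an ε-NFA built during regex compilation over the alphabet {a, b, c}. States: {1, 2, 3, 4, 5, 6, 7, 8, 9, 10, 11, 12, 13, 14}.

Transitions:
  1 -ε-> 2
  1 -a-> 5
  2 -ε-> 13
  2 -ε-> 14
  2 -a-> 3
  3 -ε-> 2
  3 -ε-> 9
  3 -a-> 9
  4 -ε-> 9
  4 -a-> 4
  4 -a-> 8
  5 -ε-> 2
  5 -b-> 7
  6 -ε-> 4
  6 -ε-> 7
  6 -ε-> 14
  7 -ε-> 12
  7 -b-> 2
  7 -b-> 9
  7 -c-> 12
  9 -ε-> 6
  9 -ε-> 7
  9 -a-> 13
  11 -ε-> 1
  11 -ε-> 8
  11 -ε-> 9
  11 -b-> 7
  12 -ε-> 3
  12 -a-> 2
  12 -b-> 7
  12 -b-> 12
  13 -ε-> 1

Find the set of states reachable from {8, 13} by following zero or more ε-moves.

Start with {8, 13}.
From 13 via ε: add 1.
From 1 via ε: add 2.
From 2 via ε: add 14.
No new states can be added; the closed set is {1, 2, 8, 13, 14}.

{1, 2, 8, 13, 14}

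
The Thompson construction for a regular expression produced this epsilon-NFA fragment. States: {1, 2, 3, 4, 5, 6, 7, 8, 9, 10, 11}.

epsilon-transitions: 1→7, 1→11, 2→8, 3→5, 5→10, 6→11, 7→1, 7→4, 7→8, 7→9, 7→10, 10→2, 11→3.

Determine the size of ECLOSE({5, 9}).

Start with {5, 9}.
From 5 via epsilon: add 10.
From 10 via epsilon: add 2.
From 2 via epsilon: add 8.
epsilon-closure = {2, 5, 8, 9, 10}, which has 5 states.

5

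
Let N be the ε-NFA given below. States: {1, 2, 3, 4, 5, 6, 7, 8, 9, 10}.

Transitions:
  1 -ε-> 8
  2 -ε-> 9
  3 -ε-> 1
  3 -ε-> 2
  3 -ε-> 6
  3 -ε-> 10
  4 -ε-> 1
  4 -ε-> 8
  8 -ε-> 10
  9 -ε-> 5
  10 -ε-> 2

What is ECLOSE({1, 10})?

Start with {1, 10}.
From 1 via ε: add 8.
From 10 via ε: add 2.
From 2 via ε: add 9.
From 9 via ε: add 5.
No new states can be added; the closed set is {1, 2, 5, 8, 9, 10}.

{1, 2, 5, 8, 9, 10}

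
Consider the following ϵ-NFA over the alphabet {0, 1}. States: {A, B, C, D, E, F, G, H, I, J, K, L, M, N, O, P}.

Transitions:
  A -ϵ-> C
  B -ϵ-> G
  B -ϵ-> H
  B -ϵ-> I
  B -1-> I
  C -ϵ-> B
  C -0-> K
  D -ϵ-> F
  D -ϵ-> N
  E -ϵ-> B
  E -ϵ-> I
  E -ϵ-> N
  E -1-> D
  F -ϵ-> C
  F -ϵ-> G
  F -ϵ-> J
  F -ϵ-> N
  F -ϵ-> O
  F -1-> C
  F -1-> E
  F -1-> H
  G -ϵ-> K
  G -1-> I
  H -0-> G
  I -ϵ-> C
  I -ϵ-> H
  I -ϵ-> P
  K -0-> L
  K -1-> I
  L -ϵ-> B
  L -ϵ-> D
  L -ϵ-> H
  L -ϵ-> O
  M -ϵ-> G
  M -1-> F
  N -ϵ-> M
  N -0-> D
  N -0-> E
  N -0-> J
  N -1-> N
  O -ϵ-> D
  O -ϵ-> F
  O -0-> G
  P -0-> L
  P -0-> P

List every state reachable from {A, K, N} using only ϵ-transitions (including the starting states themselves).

{A, B, C, G, H, I, K, M, N, P}

Start with {A, K, N}.
From A via ϵ: add C.
From N via ϵ: add M.
From C via ϵ: add B.
From M via ϵ: add G.
From B via ϵ: add H, I.
From I via ϵ: add P.
No new states can be added; the closed set is {A, B, C, G, H, I, K, M, N, P}.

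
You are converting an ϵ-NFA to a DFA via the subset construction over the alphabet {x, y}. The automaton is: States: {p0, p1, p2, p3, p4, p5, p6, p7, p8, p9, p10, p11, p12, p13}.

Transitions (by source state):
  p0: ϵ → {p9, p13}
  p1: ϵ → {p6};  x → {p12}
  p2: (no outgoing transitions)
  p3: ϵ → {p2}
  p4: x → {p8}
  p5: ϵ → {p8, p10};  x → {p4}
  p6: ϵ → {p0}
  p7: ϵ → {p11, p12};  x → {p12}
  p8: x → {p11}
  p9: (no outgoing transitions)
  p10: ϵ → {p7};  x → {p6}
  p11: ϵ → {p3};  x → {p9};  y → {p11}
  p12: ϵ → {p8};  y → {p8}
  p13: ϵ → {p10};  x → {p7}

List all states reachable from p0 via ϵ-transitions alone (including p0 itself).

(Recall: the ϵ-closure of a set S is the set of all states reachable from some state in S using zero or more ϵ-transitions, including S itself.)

{p0, p2, p3, p7, p8, p9, p10, p11, p12, p13}

Start with {p0}.
From p0 via ϵ: add p9, p13.
From p13 via ϵ: add p10.
From p10 via ϵ: add p7.
From p7 via ϵ: add p11, p12.
From p11 via ϵ: add p3.
From p12 via ϵ: add p8.
From p3 via ϵ: add p2.
No new states can be added; the closed set is {p0, p2, p3, p7, p8, p9, p10, p11, p12, p13}.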